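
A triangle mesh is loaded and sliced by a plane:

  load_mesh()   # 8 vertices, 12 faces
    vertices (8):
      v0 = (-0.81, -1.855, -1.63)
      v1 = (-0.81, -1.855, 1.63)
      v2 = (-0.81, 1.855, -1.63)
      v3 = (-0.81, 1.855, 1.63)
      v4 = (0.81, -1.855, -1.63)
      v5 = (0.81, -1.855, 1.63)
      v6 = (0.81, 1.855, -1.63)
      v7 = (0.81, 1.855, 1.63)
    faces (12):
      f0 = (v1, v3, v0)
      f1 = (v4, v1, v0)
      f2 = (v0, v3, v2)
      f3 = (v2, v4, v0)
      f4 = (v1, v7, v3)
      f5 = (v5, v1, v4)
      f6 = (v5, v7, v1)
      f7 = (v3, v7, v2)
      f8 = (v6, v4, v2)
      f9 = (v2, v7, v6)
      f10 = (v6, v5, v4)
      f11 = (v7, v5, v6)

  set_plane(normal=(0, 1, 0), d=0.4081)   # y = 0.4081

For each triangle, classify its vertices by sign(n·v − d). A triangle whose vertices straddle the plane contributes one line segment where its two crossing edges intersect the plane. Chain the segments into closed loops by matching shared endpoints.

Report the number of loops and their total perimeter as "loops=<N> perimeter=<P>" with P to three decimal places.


Straddling triangles (8 of 12):
  (v1,v3,v0) [-+-] → (-0.81, 0.4081, 1.63)–(-0.81, 0.4081, 0.3586)  len=1.2714
  (v0,v3,v2) [-++] → (-0.81, 0.4081, 0.3586)–(-0.81, 0.4081, -1.63)  len=1.9886
  (v2,v4,v0) [+--] → (-0.1782, 0.4081, -1.63)–(-0.81, 0.4081, -1.63)  len=0.6318
  (v1,v7,v3) [-++] → (0.1782, 0.4081, 1.63)–(-0.81, 0.4081, 1.63)  len=0.9882
  (v5,v7,v1) [-+-] → (0.81, 0.4081, 1.63)–(0.1782, 0.4081, 1.63)  len=0.6318
  (v6,v4,v2) [+-+] → (0.81, 0.4081, -1.63)–(-0.1782, 0.4081, -1.63)  len=0.9882
  (v6,v5,v4) [+--] → (0.81, 0.4081, -0.3586)–(0.81, 0.4081, -1.63)  len=1.2714
  (v7,v5,v6) [+-+] → (0.81, 0.4081, 1.63)–(0.81, 0.4081, -0.3586)  len=1.9886

Chained into 1 loop(s):
  loop 1: 8 segments, perimeter = 9.7600
Total perimeter = 9.760

loops=1 perimeter=9.760


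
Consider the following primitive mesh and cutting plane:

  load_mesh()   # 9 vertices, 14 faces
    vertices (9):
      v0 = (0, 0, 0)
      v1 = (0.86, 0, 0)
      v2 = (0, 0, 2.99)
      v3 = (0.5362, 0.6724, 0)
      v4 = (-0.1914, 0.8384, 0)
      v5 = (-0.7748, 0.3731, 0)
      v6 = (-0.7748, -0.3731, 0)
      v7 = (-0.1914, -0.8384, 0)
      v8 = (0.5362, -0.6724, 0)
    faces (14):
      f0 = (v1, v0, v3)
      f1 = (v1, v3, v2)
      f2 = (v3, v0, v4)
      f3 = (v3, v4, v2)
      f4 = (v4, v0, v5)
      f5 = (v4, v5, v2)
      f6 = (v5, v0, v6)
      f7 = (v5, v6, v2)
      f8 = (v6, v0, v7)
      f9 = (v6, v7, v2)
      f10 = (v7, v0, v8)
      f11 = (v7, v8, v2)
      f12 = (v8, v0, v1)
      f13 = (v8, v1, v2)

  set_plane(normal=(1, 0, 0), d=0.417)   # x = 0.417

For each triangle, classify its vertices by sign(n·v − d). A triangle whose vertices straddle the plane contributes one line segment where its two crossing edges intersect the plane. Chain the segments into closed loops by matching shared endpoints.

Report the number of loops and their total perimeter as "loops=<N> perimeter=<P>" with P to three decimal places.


loops=1 perimeter=4.814

Straddling triangles (8 of 14):
  (v1,v0,v3) [+-+] → (0.417, 0, 0)–(0.417, 0.522922, 0)  len=0.5229
  (v1,v3,v2) [++-] → (0.417, 0.522922, 0.664692)–(0.417, 0, 1.5402)  len=1.0198
  (v3,v0,v4) [+--] → (0.417, 0.522922, 0)–(0.417, 0.699595, 0)  len=0.1767
  (v3,v4,v2) [+--] → (0.417, 0.699595, 0)–(0.417, 0.522922, 0.664692)  len=0.6878
  (v7,v0,v8) [--+] → (0.417, -0.522922, 0)–(0.417, -0.699595, 0)  len=0.1767
  (v7,v8,v2) [-+-] → (0.417, -0.699595, 0)–(0.417, -0.522922, 0.664692)  len=0.6878
  (v8,v0,v1) [+-+] → (0.417, -0.522922, 0)–(0.417, 0, 0)  len=0.5229
  (v8,v1,v2) [++-] → (0.417, 0, 1.5402)–(0.417, -0.522922, 0.664692)  len=1.0198

Chained into 1 loop(s):
  loop 1: 8 segments, perimeter = 4.8143
Total perimeter = 4.814


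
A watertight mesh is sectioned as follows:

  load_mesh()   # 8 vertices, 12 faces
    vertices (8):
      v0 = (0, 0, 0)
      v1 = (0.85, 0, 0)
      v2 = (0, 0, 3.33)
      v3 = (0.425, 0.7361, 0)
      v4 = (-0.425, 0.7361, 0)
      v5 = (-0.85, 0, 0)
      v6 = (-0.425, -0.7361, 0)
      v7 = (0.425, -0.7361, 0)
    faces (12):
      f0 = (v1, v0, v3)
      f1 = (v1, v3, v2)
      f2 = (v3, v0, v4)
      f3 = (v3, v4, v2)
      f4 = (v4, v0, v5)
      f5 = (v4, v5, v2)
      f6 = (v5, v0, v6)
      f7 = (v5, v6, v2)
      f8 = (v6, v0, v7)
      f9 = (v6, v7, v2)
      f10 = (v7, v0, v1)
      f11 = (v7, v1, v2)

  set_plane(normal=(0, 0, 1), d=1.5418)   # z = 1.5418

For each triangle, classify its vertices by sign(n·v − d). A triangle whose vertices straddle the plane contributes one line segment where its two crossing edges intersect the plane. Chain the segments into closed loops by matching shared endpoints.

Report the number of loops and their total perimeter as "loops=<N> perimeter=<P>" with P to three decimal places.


loops=1 perimeter=2.739

Straddling triangles (6 of 12):
  (v1,v3,v2) [--+] → (0.228224, 0.395283, 1.5418)–(0.456447, 0, 1.5418)  len=0.4564
  (v3,v4,v2) [--+] → (-0.228224, 0.395283, 1.5418)–(0.228224, 0.395283, 1.5418)  len=0.4564
  (v4,v5,v2) [--+] → (-0.456447, 0, 1.5418)–(-0.228224, 0.395283, 1.5418)  len=0.4564
  (v5,v6,v2) [--+] → (-0.228224, -0.395283, 1.5418)–(-0.456447, 0, 1.5418)  len=0.4564
  (v6,v7,v2) [--+] → (0.228224, -0.395283, 1.5418)–(-0.228224, -0.395283, 1.5418)  len=0.4564
  (v7,v1,v2) [--+] → (0.456447, 0, 1.5418)–(0.228224, -0.395283, 1.5418)  len=0.4564

Chained into 1 loop(s):
  loop 1: 6 segments, perimeter = 2.7386
Total perimeter = 2.739


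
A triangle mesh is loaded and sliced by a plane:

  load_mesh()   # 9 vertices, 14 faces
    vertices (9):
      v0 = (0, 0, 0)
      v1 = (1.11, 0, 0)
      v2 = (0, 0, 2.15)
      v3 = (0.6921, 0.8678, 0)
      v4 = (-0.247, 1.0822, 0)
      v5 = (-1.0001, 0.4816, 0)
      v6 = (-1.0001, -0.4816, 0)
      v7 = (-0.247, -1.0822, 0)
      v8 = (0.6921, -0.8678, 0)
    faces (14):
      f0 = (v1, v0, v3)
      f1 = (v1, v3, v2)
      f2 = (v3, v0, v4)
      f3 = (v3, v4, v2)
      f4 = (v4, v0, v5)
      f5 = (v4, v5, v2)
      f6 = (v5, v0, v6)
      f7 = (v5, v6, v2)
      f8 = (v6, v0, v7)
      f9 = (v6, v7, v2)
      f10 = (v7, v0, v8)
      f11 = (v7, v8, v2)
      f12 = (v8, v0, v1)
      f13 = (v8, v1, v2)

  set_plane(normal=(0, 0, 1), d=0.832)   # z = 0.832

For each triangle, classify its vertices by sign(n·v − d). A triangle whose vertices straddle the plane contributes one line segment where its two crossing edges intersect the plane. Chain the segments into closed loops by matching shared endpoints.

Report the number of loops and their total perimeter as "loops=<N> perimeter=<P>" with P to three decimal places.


loops=1 perimeter=4.133

Straddling triangles (7 of 14):
  (v1,v3,v2) [--+] → (0.424273, 0.531982, 0.832)–(0.680456, 0, 0.832)  len=0.5905
  (v3,v4,v2) [--+] → (-0.151417, 0.663414, 0.832)–(0.424273, 0.531982, 0.832)  len=0.5905
  (v4,v5,v2) [--+] → (-0.613085, 0.295232, 0.832)–(-0.151417, 0.663414, 0.832)  len=0.5905
  (v5,v6,v2) [--+] → (-0.613085, -0.295232, 0.832)–(-0.613085, 0.295232, 0.832)  len=0.5905
  (v6,v7,v2) [--+] → (-0.151417, -0.663414, 0.832)–(-0.613085, -0.295232, 0.832)  len=0.5905
  (v7,v8,v2) [--+] → (0.424273, -0.531982, 0.832)–(-0.151417, -0.663414, 0.832)  len=0.5905
  (v8,v1,v2) [--+] → (0.680456, 0, 0.832)–(0.424273, -0.531982, 0.832)  len=0.5905

Chained into 1 loop(s):
  loop 1: 7 segments, perimeter = 4.1334
Total perimeter = 4.133


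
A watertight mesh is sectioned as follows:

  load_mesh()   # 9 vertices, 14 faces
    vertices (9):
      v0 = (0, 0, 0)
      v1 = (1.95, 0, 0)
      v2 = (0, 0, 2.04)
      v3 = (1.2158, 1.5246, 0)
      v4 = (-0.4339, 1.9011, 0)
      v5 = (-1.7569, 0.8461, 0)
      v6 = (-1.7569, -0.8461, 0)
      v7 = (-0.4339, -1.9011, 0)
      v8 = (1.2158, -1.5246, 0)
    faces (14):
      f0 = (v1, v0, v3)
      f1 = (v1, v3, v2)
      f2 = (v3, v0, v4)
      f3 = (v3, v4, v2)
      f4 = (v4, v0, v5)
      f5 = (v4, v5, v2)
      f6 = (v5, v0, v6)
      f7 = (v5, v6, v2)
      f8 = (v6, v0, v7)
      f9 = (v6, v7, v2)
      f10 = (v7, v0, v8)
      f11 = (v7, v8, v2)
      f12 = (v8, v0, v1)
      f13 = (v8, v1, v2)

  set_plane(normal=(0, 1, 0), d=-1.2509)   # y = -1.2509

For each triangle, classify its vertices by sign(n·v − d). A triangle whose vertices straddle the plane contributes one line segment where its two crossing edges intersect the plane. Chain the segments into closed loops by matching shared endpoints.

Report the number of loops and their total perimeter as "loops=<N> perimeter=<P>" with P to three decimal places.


Straddling triangles (6 of 14):
  (v6,v0,v7) [++-] → (-0.285501, -1.2509, 0)–(-1.24927, -1.2509, 0)  len=0.9638
  (v6,v7,v2) [+-+] → (-1.24927, -1.2509, 0)–(-0.285501, -1.2509, 0.697706)  len=1.1898
  (v7,v0,v8) [-+-] → (-0.285501, -1.2509, 0)–(0.997537, -1.2509, 0)  len=1.2830
  (v7,v8,v2) [--+] → (0.997537, -1.2509, 0.366226)–(-0.285501, -1.2509, 0.697706)  len=1.3252
  (v8,v0,v1) [-++] → (0.997537, -1.2509, 0)–(1.34761, -1.2509, 0)  len=0.3501
  (v8,v1,v2) [-++] → (1.34761, -1.2509, 0)–(0.997537, -1.2509, 0.366226)  len=0.5066

Chained into 1 loop(s):
  loop 1: 6 segments, perimeter = 5.6185
Total perimeter = 5.618

loops=1 perimeter=5.618


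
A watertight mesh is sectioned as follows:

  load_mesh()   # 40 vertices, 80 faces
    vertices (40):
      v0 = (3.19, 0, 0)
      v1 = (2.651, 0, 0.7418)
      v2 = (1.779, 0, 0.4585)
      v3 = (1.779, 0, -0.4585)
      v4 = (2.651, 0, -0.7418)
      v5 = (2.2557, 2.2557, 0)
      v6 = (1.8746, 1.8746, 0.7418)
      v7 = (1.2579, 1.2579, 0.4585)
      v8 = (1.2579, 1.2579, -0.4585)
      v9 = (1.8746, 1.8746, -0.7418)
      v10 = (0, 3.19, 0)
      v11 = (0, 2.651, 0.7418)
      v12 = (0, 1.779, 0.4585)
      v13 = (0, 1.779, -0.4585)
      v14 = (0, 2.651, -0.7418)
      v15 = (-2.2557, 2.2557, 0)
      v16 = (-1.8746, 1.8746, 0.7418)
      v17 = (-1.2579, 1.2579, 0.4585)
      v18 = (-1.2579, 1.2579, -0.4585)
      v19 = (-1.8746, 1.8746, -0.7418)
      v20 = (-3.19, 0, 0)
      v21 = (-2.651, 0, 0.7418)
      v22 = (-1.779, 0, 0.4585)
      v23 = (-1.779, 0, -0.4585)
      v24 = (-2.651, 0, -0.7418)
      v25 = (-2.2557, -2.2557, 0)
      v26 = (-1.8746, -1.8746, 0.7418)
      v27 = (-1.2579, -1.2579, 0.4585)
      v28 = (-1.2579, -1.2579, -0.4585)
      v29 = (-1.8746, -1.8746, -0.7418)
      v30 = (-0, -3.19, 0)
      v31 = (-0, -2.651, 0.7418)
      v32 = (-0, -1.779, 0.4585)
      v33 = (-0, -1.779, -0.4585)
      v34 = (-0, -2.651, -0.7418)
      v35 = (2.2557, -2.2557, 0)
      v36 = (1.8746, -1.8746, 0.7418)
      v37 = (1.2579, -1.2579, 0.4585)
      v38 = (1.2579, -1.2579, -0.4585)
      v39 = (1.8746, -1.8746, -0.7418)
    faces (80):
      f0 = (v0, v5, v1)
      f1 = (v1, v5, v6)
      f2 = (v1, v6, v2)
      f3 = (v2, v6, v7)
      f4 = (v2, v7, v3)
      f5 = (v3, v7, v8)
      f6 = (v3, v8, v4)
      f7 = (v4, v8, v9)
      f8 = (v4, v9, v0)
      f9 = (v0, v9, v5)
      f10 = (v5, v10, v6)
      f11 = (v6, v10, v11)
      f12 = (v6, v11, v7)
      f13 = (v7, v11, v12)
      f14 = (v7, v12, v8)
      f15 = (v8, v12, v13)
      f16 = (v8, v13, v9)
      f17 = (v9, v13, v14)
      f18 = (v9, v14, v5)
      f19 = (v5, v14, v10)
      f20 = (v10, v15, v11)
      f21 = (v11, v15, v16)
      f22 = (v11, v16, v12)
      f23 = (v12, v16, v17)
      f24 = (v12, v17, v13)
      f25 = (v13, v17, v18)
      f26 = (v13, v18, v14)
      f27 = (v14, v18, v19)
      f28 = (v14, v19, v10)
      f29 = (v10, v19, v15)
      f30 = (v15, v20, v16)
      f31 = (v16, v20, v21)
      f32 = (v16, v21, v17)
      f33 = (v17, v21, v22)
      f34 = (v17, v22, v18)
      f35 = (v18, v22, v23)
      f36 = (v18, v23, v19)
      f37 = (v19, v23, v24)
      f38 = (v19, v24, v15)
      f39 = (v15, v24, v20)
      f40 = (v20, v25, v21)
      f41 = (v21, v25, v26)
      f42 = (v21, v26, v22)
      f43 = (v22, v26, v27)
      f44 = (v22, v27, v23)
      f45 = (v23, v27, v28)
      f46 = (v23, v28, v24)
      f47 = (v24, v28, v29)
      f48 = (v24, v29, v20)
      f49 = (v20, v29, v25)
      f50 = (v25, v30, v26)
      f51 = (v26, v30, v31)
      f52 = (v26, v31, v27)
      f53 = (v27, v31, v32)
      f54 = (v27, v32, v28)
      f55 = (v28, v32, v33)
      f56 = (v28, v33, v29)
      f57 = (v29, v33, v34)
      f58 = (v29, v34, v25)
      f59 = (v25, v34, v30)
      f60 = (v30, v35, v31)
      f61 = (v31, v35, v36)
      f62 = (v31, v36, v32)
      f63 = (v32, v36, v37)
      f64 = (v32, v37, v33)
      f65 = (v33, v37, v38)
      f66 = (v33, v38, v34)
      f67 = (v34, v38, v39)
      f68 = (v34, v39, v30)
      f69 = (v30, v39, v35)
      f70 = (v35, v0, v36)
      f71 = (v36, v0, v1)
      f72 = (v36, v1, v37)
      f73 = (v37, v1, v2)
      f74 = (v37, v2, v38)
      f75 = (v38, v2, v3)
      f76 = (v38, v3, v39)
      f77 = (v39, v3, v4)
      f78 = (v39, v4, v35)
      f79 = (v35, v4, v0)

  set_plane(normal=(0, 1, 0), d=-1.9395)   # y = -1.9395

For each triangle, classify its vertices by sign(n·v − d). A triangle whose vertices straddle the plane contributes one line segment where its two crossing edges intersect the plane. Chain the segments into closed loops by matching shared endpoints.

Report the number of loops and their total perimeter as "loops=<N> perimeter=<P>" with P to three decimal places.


Straddling triangles (18 of 80):
  (v20,v25,v21) [+-+] → (-2.38667, -1.9395, 0)–(-2.31111, -1.9395, 0.103984)  len=0.1285
  (v21,v25,v26) [+-+] → (-2.31111, -1.9395, 0.103984)–(-1.9395, -1.9395, 0.615474)  len=0.6322
  (v20,v29,v25) [++-] → (-1.9395, -1.9395, -0.615474)–(-2.38667, -1.9395, 0)  len=0.7608
  (v25,v30,v26) [--+] → (-1.78211, -1.9395, 0.705201)–(-1.9395, -1.9395, 0.615474)  len=0.1812
  (v26,v30,v31) [+--] → (-1.78211, -1.9395, 0.705201)–(-1.7179, -1.9395, 0.7418)  len=0.0739
  (v26,v31,v27) [+-+] → (-1.7179, -1.9395, 0.7418)–(-0.642449, -1.9395, 0.59711)  len=1.0851
  (v27,v31,v32) [+-+] → (-0.642449, -1.9395, 0.59711)–(0, -1.9395, 0.510644)  len=0.6482
  (v29,v33,v34) [++-] → (0, -1.9395, -0.510644)–(-1.7179, -1.9395, -0.7418)  len=1.7334
  (v29,v34,v25) [+--] → (-1.7179, -1.9395, -0.7418)–(-1.9395, -1.9395, -0.615474)  len=0.2551
  (v31,v35,v36) [--+] → (1.9395, -1.9395, 0.615474)–(1.7179, -1.9395, 0.7418)  len=0.2551
  (v31,v36,v32) [-++] → (1.7179, -1.9395, 0.7418)–(0, -1.9395, 0.510644)  len=1.7334
  (v33,v38,v34) [++-] → (0.642449, -1.9395, -0.59711)–(0, -1.9395, -0.510644)  len=0.6482
  (v34,v38,v39) [-++] → (0.642449, -1.9395, -0.59711)–(1.7179, -1.9395, -0.7418)  len=1.0851
  (v34,v39,v30) [-+-] → (1.7179, -1.9395, -0.7418)–(1.78211, -1.9395, -0.705201)  len=0.0739
  (v30,v39,v35) [-+-] → (1.78211, -1.9395, -0.705201)–(1.9395, -1.9395, -0.615474)  len=0.1812
  (v35,v0,v36) [-++] → (2.38667, -1.9395, 0)–(1.9395, -1.9395, 0.615474)  len=0.7608
  (v39,v4,v35) [++-] → (2.31111, -1.9395, -0.103984)–(1.9395, -1.9395, -0.615474)  len=0.6322
  (v35,v4,v0) [-++] → (2.31111, -1.9395, -0.103984)–(2.38667, -1.9395, 0)  len=0.1285

Chained into 1 loop(s):
  loop 1: 18 segments, perimeter = 10.9969
Total perimeter = 10.997

loops=1 perimeter=10.997


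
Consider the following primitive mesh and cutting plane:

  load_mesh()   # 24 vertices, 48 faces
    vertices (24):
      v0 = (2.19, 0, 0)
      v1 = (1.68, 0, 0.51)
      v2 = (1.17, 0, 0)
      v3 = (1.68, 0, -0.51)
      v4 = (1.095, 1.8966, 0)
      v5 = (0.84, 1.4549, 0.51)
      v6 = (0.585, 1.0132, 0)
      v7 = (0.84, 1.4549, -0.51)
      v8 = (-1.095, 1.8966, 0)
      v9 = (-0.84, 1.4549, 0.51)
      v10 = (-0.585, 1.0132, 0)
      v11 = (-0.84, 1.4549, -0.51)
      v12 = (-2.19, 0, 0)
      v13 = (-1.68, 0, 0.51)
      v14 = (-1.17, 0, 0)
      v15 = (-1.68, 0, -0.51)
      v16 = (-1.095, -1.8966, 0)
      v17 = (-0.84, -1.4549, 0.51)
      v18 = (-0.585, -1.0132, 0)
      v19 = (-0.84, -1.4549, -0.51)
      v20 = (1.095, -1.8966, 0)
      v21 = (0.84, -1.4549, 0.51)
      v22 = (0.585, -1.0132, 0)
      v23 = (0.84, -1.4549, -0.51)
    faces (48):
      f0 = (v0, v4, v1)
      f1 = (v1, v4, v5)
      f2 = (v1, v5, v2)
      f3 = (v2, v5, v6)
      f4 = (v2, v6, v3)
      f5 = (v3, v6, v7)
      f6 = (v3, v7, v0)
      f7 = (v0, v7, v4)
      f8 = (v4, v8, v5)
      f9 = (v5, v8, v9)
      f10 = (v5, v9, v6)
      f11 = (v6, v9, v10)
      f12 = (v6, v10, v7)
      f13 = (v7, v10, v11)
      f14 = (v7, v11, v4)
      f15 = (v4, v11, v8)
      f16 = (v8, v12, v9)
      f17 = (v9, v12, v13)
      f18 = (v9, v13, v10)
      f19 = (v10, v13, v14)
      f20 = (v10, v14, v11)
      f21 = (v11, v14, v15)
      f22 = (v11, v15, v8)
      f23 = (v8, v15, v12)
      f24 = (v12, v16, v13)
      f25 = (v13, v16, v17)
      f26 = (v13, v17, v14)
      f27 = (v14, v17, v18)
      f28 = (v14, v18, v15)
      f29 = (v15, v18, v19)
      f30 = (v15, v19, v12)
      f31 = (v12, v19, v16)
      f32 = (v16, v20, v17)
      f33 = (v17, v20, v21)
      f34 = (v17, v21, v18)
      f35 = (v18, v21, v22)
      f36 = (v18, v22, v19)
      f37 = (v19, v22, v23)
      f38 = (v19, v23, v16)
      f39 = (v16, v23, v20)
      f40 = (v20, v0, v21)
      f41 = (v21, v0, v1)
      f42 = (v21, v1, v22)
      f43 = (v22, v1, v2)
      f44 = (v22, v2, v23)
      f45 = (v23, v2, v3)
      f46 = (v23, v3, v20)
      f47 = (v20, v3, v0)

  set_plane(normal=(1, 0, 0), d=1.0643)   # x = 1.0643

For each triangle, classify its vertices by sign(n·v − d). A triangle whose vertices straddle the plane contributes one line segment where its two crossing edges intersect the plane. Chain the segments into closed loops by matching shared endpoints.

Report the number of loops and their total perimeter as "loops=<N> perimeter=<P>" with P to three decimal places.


loops=2 perimeter=7.994

Straddling triangles (20 of 48):
  (v1,v4,v5) [++-] → (1.0643, 1.84342, 0.0614)–(1.0643, 1.06641, 0.51)  len=0.8972
  (v1,v5,v2) [+-+] → (1.0643, 1.06641, 0.51)–(1.0643, 0.466009, 0.163355)  len=0.6933
  (v2,v5,v6) [+--] → (1.0643, 0.466009, 0.163355)–(1.0643, 0.183069, 0)  len=0.3267
  (v2,v6,v3) [+-+] → (1.0643, 0.183069, 0)–(1.0643, 0.569705, -0.223236)  len=0.4465
  (v3,v6,v7) [+--] → (1.0643, 0.569705, -0.223236)–(1.0643, 1.06641, -0.51)  len=0.5735
  (v3,v7,v0) [+-+] → (1.0643, 1.06641, -0.51)–(1.0643, 1.21317, -0.425264)  len=0.1695
  (v0,v7,v4) [+-+] → (1.0643, 1.21317, -0.425264)–(1.0643, 1.84342, -0.0614)  len=0.7277
  (v4,v8,v5) [+--] → (1.0643, 1.8966, 0)–(1.0643, 1.84342, 0.0614)  len=0.0812
  (v7,v11,v4) [--+] → (1.0643, 1.88959, -0.00809147)–(1.0643, 1.84342, -0.0614)  len=0.0705
  (v4,v11,v8) [+--] → (1.0643, 1.88959, -0.00809147)–(1.0643, 1.8966, 0)  len=0.0107
  (v16,v20,v17) [-+-] → (1.0643, -1.8966, 0)–(1.0643, -1.88959, 0.00809147)  len=0.0107
  (v17,v20,v21) [-+-] → (1.0643, -1.88959, 0.00809147)–(1.0643, -1.84342, 0.0614)  len=0.0705
  (v16,v23,v20) [--+] → (1.0643, -1.84342, -0.0614)–(1.0643, -1.8966, 0)  len=0.0812
  (v20,v0,v21) [++-] → (1.0643, -1.21317, 0.425264)–(1.0643, -1.84342, 0.0614)  len=0.7277
  (v21,v0,v1) [-++] → (1.0643, -1.21317, 0.425264)–(1.0643, -1.06641, 0.51)  len=0.1695
  (v21,v1,v22) [-+-] → (1.0643, -1.06641, 0.51)–(1.0643, -0.569705, 0.223236)  len=0.5735
  (v22,v1,v2) [-++] → (1.0643, -0.569705, 0.223236)–(1.0643, -0.183069, 0)  len=0.4465
  (v22,v2,v23) [-+-] → (1.0643, -0.183069, 0)–(1.0643, -0.466009, -0.163355)  len=0.3267
  (v23,v2,v3) [-++] → (1.0643, -0.466009, -0.163355)–(1.0643, -1.06641, -0.51)  len=0.6933
  (v23,v3,v20) [-++] → (1.0643, -1.06641, -0.51)–(1.0643, -1.84342, -0.0614)  len=0.8972

Chained into 2 loop(s):
  loop 1: 10 segments, perimeter = 3.9969
  loop 2: 10 segments, perimeter = 3.9969
Total perimeter = 7.994


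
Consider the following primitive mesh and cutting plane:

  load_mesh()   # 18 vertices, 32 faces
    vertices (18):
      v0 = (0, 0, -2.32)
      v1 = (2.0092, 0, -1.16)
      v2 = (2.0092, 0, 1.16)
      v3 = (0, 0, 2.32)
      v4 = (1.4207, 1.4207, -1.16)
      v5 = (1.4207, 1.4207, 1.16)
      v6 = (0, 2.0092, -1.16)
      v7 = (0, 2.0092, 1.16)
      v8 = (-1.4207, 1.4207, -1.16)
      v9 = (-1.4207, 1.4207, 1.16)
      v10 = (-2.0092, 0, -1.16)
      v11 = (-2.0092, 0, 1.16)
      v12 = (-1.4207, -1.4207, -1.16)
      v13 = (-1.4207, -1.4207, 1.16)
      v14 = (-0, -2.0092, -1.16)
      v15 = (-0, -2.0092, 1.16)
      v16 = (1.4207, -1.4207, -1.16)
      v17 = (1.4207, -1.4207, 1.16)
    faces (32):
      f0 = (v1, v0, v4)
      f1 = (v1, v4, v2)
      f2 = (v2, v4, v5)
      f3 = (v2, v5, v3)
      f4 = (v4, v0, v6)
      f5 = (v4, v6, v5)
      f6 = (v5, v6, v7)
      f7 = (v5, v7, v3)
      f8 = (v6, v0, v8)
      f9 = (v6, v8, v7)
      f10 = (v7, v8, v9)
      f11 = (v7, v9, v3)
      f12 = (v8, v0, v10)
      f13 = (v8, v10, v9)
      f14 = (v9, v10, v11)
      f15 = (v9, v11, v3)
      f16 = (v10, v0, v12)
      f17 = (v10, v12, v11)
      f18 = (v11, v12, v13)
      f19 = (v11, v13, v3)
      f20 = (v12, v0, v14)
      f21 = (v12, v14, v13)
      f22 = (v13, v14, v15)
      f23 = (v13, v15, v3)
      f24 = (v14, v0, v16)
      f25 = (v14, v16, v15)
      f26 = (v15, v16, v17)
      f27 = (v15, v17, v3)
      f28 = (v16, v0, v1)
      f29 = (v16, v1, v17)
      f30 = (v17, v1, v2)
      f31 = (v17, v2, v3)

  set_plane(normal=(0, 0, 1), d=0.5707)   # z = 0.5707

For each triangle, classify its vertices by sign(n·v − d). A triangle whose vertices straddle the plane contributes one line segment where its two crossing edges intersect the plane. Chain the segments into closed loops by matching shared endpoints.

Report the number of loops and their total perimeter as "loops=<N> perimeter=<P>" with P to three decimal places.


loops=1 perimeter=12.302

Straddling triangles (16 of 32):
  (v1,v4,v2) [--+] → (1.85972, 0.36087, 0.5707)–(2.0092, 0, 0.5707)  len=0.3906
  (v2,v4,v5) [+-+] → (1.85972, 0.36087, 0.5707)–(1.4207, 1.4207, 0.5707)  len=1.1472
  (v4,v6,v5) [--+] → (1.05983, 1.57018, 0.5707)–(1.4207, 1.4207, 0.5707)  len=0.3906
  (v5,v6,v7) [+-+] → (1.05983, 1.57018, 0.5707)–(0, 2.0092, 0.5707)  len=1.1472
  (v6,v8,v7) [--+] → (-0.36087, 1.85972, 0.5707)–(0, 2.0092, 0.5707)  len=0.3906
  (v7,v8,v9) [+-+] → (-0.36087, 1.85972, 0.5707)–(-1.4207, 1.4207, 0.5707)  len=1.1472
  (v8,v10,v9) [--+] → (-1.57018, 1.05983, 0.5707)–(-1.4207, 1.4207, 0.5707)  len=0.3906
  (v9,v10,v11) [+-+] → (-1.57018, 1.05983, 0.5707)–(-2.0092, 0, 0.5707)  len=1.1472
  (v10,v12,v11) [--+] → (-1.85972, -0.36087, 0.5707)–(-2.0092, 0, 0.5707)  len=0.3906
  (v11,v12,v13) [+-+] → (-1.85972, -0.36087, 0.5707)–(-1.4207, -1.4207, 0.5707)  len=1.1472
  (v12,v14,v13) [--+] → (-1.05983, -1.57018, 0.5707)–(-1.4207, -1.4207, 0.5707)  len=0.3906
  (v13,v14,v15) [+-+] → (-1.05983, -1.57018, 0.5707)–(0, -2.0092, 0.5707)  len=1.1472
  (v14,v16,v15) [--+] → (0.36087, -1.85972, 0.5707)–(0, -2.0092, 0.5707)  len=0.3906
  (v15,v16,v17) [+-+] → (0.36087, -1.85972, 0.5707)–(1.4207, -1.4207, 0.5707)  len=1.1472
  (v16,v1,v17) [--+] → (1.57018, -1.05983, 0.5707)–(1.4207, -1.4207, 0.5707)  len=0.3906
  (v17,v1,v2) [+-+] → (1.57018, -1.05983, 0.5707)–(2.0092, 0, 0.5707)  len=1.1472

Chained into 1 loop(s):
  loop 1: 16 segments, perimeter = 12.3021
Total perimeter = 12.302


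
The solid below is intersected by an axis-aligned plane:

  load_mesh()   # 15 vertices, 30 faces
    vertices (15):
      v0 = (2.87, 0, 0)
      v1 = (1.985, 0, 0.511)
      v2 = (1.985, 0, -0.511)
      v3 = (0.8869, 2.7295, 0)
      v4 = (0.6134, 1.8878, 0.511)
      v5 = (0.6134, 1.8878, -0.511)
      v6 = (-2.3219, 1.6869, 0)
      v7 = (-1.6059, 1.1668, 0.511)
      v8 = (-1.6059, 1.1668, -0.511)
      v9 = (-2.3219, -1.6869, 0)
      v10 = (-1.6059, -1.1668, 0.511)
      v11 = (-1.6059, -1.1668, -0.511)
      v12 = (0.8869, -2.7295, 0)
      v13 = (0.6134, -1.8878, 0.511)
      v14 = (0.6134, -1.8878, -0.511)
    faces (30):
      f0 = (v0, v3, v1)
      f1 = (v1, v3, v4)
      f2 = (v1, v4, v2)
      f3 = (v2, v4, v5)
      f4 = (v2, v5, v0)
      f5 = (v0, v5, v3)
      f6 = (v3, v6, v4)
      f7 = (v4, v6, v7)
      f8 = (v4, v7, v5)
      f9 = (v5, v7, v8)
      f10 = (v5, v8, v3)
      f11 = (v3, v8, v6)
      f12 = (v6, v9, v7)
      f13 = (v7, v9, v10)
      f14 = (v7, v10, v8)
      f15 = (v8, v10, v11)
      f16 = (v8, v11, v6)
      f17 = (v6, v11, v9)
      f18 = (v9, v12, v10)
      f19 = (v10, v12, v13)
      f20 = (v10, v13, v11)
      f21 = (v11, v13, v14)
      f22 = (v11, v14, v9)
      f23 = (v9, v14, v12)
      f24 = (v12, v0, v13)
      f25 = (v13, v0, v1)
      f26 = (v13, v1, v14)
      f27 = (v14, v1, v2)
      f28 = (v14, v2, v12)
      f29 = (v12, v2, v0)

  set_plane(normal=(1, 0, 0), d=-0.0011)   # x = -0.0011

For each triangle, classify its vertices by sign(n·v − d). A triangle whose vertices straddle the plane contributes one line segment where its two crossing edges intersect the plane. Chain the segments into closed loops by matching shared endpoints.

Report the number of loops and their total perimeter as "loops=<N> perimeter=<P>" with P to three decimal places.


Straddling triangles (12 of 30):
  (v3,v6,v4) [+-+] → (-0.0011, 2.44097, 0)–(-0.0011, 1.84574, 0.404023)  len=0.7194
  (v4,v6,v7) [+--] → (-0.0011, 1.84574, 0.404023)–(-0.0011, 1.68816, 0.511)  len=0.1905
  (v4,v7,v5) [+-+] → (-0.0011, 1.68816, 0.511)–(-0.0011, 1.68816, -0.228019)  len=0.7390
  (v5,v7,v8) [+--] → (-0.0011, 1.68816, -0.228019)–(-0.0011, 1.68816, -0.511)  len=0.2830
  (v5,v8,v3) [+-+] → (-0.0011, 1.68816, -0.511)–(-0.0011, 2.17283, -0.182031)  len=0.5858
  (v3,v8,v6) [+--] → (-0.0011, 2.17283, -0.182031)–(-0.0011, 2.44097, 0)  len=0.3241
  (v9,v12,v10) [-+-] → (-0.0011, -2.44097, 0)–(-0.0011, -2.17283, 0.182031)  len=0.3241
  (v10,v12,v13) [-++] → (-0.0011, -2.17283, 0.182031)–(-0.0011, -1.68816, 0.511)  len=0.5858
  (v10,v13,v11) [-+-] → (-0.0011, -1.68816, 0.511)–(-0.0011, -1.68816, 0.228019)  len=0.2830
  (v11,v13,v14) [-++] → (-0.0011, -1.68816, 0.228019)–(-0.0011, -1.68816, -0.511)  len=0.7390
  (v11,v14,v9) [-+-] → (-0.0011, -1.68816, -0.511)–(-0.0011, -1.84574, -0.404023)  len=0.1905
  (v9,v14,v12) [-++] → (-0.0011, -1.84574, -0.404023)–(-0.0011, -2.44097, 0)  len=0.7194

Chained into 2 loop(s):
  loop 1: 6 segments, perimeter = 2.8417
  loop 2: 6 segments, perimeter = 2.8417
Total perimeter = 5.683

loops=2 perimeter=5.683


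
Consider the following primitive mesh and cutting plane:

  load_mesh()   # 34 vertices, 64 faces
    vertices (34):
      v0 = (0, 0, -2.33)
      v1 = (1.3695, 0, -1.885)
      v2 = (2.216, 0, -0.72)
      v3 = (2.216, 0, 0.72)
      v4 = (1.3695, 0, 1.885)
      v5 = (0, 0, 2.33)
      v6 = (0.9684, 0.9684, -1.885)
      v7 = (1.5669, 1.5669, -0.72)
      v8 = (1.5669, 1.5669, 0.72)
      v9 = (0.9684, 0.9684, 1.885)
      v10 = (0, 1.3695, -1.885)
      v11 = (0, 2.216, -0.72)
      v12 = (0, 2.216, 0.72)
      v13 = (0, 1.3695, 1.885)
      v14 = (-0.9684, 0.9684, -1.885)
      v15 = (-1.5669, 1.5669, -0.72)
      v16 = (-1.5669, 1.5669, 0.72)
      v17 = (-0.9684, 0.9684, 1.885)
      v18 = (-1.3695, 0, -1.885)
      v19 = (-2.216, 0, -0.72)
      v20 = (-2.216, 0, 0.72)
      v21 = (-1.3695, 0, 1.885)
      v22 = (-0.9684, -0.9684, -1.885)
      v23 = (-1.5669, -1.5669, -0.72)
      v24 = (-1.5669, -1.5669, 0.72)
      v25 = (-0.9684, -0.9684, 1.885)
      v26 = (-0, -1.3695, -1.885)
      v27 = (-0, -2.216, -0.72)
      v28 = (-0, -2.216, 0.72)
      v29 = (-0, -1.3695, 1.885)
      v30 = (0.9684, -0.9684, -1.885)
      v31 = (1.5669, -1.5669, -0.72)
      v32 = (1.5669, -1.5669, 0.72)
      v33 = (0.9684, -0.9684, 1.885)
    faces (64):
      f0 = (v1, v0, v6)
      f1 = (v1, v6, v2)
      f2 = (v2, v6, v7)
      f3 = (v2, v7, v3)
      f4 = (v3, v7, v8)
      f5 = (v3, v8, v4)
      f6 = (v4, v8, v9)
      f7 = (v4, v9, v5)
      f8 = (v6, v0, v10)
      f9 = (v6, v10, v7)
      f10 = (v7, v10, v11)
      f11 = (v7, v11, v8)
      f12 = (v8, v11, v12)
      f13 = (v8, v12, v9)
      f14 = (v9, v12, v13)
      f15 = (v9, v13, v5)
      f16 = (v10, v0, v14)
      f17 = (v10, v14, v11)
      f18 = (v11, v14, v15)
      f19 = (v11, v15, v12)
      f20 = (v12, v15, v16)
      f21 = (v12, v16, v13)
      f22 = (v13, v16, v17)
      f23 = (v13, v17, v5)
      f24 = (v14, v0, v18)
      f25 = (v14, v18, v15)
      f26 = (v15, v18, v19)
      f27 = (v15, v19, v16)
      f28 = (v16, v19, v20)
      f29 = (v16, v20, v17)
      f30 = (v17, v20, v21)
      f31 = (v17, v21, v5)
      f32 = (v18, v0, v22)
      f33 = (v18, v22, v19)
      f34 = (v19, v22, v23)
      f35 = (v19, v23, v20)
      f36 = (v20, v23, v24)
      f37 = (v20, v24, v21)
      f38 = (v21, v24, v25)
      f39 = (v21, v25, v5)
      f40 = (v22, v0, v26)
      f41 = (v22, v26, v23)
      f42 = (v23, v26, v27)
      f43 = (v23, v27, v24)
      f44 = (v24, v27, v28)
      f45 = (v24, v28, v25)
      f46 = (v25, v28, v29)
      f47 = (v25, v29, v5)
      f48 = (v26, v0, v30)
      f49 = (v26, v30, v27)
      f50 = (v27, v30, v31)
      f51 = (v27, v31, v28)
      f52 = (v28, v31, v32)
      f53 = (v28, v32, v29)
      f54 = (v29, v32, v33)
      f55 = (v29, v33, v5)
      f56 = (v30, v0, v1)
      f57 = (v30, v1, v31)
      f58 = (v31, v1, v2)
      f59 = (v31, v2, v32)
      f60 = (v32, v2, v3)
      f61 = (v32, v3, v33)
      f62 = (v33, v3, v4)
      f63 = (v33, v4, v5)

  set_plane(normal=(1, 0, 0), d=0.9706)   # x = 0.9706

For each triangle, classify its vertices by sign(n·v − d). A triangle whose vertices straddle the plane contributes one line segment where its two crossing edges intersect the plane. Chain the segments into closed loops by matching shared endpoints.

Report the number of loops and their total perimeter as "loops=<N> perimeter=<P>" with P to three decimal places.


loops=1 perimeter=12.541

Straddling triangles (20 of 64):
  (v1,v0,v6) [+--] → (0.9706, 0, -2.01462)–(0.9706, 0.963088, -1.885)  len=0.9718
  (v1,v6,v2) [+-+] → (0.9706, 0.963088, -1.885)–(0.9706, 0.966692, -1.88295)  len=0.0041
  (v2,v6,v7) [+-+] → (0.9706, 0.966692, -1.88295)–(0.9706, 0.9706, -1.88072)  len=0.0045
  (v4,v8,v9) [++-] → (0.9706, 0.9706, 1.88072)–(0.9706, 0.963088, 1.885)  len=0.0086
  (v4,v9,v5) [+--] → (0.9706, 0.963088, 1.885)–(0.9706, 0, 2.01462)  len=0.9718
  (v6,v10,v7) [--+] → (0.9706, 1.49178, -1.16335)–(0.9706, 0.9706, -1.88072)  len=0.8867
  (v7,v10,v11) [+--] → (0.9706, 1.49178, -1.16335)–(0.9706, 1.81392, -0.72)  len=0.5480
  (v7,v11,v8) [+-+] → (0.9706, 1.81392, -0.72)–(0.9706, 1.81392, 0.171993)  len=0.8920
  (v8,v11,v12) [+--] → (0.9706, 1.81392, 0.171993)–(0.9706, 1.81392, 0.72)  len=0.5480
  (v8,v12,v9) [+--] → (0.9706, 1.81392, 0.72)–(0.9706, 0.9706, 1.88072)  len=1.4347
  (v27,v30,v31) [--+] → (0.9706, -0.9706, -1.88072)–(0.9706, -1.81392, -0.72)  len=1.4347
  (v27,v31,v28) [-+-] → (0.9706, -1.81392, -0.72)–(0.9706, -1.81392, -0.171993)  len=0.5480
  (v28,v31,v32) [-++] → (0.9706, -1.81392, -0.171993)–(0.9706, -1.81392, 0.72)  len=0.8920
  (v28,v32,v29) [-+-] → (0.9706, -1.81392, 0.72)–(0.9706, -1.49178, 1.16335)  len=0.5480
  (v29,v32,v33) [-+-] → (0.9706, -1.49178, 1.16335)–(0.9706, -0.9706, 1.88072)  len=0.8867
  (v30,v0,v1) [--+] → (0.9706, 0, -2.01462)–(0.9706, -0.963088, -1.885)  len=0.9718
  (v30,v1,v31) [-++] → (0.9706, -0.963088, -1.885)–(0.9706, -0.9706, -1.88072)  len=0.0086
  (v32,v3,v33) [++-] → (0.9706, -0.966692, 1.88295)–(0.9706, -0.9706, 1.88072)  len=0.0045
  (v33,v3,v4) [-++] → (0.9706, -0.966692, 1.88295)–(0.9706, -0.963088, 1.885)  len=0.0041
  (v33,v4,v5) [-+-] → (0.9706, -0.963088, 1.885)–(0.9706, 0, 2.01462)  len=0.9718

Chained into 1 loop(s):
  loop 1: 20 segments, perimeter = 12.5406
Total perimeter = 12.541


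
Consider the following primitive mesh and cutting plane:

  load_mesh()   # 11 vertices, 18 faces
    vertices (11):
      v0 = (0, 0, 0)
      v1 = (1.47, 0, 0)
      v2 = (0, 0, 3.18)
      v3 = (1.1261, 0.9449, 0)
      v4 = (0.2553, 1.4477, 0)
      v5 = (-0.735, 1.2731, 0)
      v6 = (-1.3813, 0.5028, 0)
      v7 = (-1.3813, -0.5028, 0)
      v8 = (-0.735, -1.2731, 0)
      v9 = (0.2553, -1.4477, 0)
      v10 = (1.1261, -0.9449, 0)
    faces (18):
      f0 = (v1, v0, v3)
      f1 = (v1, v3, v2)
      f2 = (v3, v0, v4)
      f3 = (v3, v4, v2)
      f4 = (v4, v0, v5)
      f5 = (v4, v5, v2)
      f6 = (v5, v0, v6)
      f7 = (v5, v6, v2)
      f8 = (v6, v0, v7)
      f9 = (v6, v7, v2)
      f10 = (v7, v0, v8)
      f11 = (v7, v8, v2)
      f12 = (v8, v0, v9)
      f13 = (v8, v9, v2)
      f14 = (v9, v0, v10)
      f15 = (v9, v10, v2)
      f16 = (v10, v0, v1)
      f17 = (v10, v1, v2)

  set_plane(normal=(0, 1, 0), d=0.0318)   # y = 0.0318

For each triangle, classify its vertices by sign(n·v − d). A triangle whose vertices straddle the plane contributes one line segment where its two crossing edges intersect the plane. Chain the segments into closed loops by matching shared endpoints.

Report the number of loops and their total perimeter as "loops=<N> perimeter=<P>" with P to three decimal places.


Straddling triangles (10 of 18):
  (v1,v0,v3) [--+] → (0.0378982, 0.0318, 0)–(1.45843, 0.0318, 0)  len=1.4205
  (v1,v3,v2) [-+-] → (1.45843, 0.0318, 0)–(0.0378982, 0.0318, 3.07298)  len=3.3854
  (v3,v0,v4) [+-+] → (0.0378982, 0.0318, 0)–(0.00560789, 0.0318, 0)  len=0.0323
  (v3,v4,v2) [++-] → (0.00560789, 0.0318, 3.11015)–(0.0378982, 0.0318, 3.07298)  len=0.0492
  (v4,v0,v5) [+-+] → (0.00560789, 0.0318, 0)–(-0.0183591, 0.0318, 0)  len=0.0240
  (v4,v5,v2) [++-] → (-0.0183591, 0.0318, 3.10057)–(0.00560789, 0.0318, 3.11015)  len=0.0258
  (v5,v0,v6) [+-+] → (-0.0183591, 0.0318, 0)–(-0.0873615, 0.0318, 0)  len=0.0690
  (v5,v6,v2) [++-] → (-0.0873615, 0.0318, 2.97888)–(-0.0183591, 0.0318, 3.10057)  len=0.1399
  (v6,v0,v7) [+--] → (-0.0873615, 0.0318, 0)–(-1.3813, 0.0318, 0)  len=1.2939
  (v6,v7,v2) [+--] → (-1.3813, 0.0318, 0)–(-0.0873615, 0.0318, 2.97888)  len=3.2478

Chained into 1 loop(s):
  loop 1: 10 segments, perimeter = 9.6879
Total perimeter = 9.688

loops=1 perimeter=9.688


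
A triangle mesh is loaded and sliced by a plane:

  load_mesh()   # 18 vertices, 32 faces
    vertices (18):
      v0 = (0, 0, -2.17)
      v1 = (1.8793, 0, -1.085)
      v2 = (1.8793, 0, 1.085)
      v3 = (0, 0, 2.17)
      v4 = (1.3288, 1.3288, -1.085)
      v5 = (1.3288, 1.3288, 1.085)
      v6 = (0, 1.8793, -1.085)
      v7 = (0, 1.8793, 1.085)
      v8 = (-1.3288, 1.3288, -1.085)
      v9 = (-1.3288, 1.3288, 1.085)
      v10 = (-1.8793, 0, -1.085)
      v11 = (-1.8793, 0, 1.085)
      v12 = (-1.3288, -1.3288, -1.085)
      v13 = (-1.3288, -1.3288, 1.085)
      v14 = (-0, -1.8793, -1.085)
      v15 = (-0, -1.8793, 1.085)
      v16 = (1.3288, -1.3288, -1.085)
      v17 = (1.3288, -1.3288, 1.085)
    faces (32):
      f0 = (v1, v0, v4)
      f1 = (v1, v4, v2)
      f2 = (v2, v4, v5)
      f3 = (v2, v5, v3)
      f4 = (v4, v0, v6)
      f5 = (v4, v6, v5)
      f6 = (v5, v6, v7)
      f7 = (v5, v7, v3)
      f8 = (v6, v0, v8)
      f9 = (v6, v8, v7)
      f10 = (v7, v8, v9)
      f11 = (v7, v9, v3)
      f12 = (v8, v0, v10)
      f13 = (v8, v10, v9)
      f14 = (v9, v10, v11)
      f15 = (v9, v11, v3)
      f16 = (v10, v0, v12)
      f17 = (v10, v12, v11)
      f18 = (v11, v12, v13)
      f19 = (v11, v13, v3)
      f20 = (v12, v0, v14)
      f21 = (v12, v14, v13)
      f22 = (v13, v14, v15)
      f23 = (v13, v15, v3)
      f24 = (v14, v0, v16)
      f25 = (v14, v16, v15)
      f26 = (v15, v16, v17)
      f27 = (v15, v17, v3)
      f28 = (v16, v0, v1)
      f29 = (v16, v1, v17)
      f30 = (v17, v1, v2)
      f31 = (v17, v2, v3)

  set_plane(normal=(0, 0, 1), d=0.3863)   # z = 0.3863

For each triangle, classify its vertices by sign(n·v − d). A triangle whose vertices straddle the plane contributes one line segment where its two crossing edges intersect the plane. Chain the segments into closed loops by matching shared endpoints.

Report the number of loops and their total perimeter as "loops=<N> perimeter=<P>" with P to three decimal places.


Straddling triangles (16 of 32):
  (v1,v4,v2) [--+] → (1.70205, 0.427849, 0.3863)–(1.8793, 0, 0.3863)  len=0.4631
  (v2,v4,v5) [+-+] → (1.70205, 0.427849, 0.3863)–(1.3288, 1.3288, 0.3863)  len=0.9752
  (v4,v6,v5) [--+] → (0.900951, 1.50605, 0.3863)–(1.3288, 1.3288, 0.3863)  len=0.4631
  (v5,v6,v7) [+-+] → (0.900951, 1.50605, 0.3863)–(0, 1.8793, 0.3863)  len=0.9752
  (v6,v8,v7) [--+] → (-0.427849, 1.70205, 0.3863)–(0, 1.8793, 0.3863)  len=0.4631
  (v7,v8,v9) [+-+] → (-0.427849, 1.70205, 0.3863)–(-1.3288, 1.3288, 0.3863)  len=0.9752
  (v8,v10,v9) [--+] → (-1.50605, 0.900951, 0.3863)–(-1.3288, 1.3288, 0.3863)  len=0.4631
  (v9,v10,v11) [+-+] → (-1.50605, 0.900951, 0.3863)–(-1.8793, 0, 0.3863)  len=0.9752
  (v10,v12,v11) [--+] → (-1.70205, -0.427849, 0.3863)–(-1.8793, 0, 0.3863)  len=0.4631
  (v11,v12,v13) [+-+] → (-1.70205, -0.427849, 0.3863)–(-1.3288, -1.3288, 0.3863)  len=0.9752
  (v12,v14,v13) [--+] → (-0.900951, -1.50605, 0.3863)–(-1.3288, -1.3288, 0.3863)  len=0.4631
  (v13,v14,v15) [+-+] → (-0.900951, -1.50605, 0.3863)–(0, -1.8793, 0.3863)  len=0.9752
  (v14,v16,v15) [--+] → (0.427849, -1.70205, 0.3863)–(0, -1.8793, 0.3863)  len=0.4631
  (v15,v16,v17) [+-+] → (0.427849, -1.70205, 0.3863)–(1.3288, -1.3288, 0.3863)  len=0.9752
  (v16,v1,v17) [--+] → (1.50605, -0.900951, 0.3863)–(1.3288, -1.3288, 0.3863)  len=0.4631
  (v17,v1,v2) [+-+] → (1.50605, -0.900951, 0.3863)–(1.8793, 0, 0.3863)  len=0.9752

Chained into 1 loop(s):
  loop 1: 16 segments, perimeter = 11.5065
Total perimeter = 11.507

loops=1 perimeter=11.507


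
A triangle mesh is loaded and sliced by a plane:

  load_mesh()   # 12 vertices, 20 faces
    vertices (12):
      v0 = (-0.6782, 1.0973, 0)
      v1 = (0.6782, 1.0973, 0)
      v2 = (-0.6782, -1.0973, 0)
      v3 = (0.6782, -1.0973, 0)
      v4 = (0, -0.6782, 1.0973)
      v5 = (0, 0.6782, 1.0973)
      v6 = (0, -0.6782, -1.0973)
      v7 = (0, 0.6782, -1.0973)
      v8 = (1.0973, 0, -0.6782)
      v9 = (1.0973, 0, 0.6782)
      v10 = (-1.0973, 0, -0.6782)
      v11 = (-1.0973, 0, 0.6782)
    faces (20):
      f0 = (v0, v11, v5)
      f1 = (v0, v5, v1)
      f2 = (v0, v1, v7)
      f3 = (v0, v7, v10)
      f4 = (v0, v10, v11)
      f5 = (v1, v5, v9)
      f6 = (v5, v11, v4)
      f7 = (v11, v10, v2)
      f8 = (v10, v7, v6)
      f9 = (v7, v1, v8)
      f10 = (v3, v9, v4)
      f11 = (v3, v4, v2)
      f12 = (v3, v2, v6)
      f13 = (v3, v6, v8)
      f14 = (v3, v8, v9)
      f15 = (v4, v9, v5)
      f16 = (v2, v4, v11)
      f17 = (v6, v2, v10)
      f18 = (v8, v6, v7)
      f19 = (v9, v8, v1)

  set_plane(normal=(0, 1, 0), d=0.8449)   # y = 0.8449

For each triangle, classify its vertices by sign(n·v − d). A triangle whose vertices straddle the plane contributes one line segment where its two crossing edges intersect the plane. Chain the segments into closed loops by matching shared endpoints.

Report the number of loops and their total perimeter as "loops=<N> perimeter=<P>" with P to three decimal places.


Straddling triangles (8 of 20):
  (v0,v11,v5) [+--] → (-0.774601, 0.8449, 0.155999)–(-0.269759, 0.8449, 0.660841)  len=0.7140
  (v0,v5,v1) [+-+] → (-0.269759, 0.8449, 0.660841)–(0.269759, 0.8449, 0.660841)  len=0.5395
  (v0,v1,v7) [++-] → (0.269759, 0.8449, -0.660841)–(-0.269759, 0.8449, -0.660841)  len=0.5395
  (v0,v7,v10) [+--] → (-0.269759, 0.8449, -0.660841)–(-0.774601, 0.8449, -0.155999)  len=0.7140
  (v0,v10,v11) [+--] → (-0.774601, 0.8449, -0.155999)–(-0.774601, 0.8449, 0.155999)  len=0.3120
  (v1,v5,v9) [+--] → (0.269759, 0.8449, 0.660841)–(0.774601, 0.8449, 0.155999)  len=0.7140
  (v7,v1,v8) [-+-] → (0.269759, 0.8449, -0.660841)–(0.774601, 0.8449, -0.155999)  len=0.7140
  (v9,v8,v1) [--+] → (0.774601, 0.8449, -0.155999)–(0.774601, 0.8449, 0.155999)  len=0.3120

Chained into 1 loop(s):
  loop 1: 8 segments, perimeter = 4.5588
Total perimeter = 4.559

loops=1 perimeter=4.559


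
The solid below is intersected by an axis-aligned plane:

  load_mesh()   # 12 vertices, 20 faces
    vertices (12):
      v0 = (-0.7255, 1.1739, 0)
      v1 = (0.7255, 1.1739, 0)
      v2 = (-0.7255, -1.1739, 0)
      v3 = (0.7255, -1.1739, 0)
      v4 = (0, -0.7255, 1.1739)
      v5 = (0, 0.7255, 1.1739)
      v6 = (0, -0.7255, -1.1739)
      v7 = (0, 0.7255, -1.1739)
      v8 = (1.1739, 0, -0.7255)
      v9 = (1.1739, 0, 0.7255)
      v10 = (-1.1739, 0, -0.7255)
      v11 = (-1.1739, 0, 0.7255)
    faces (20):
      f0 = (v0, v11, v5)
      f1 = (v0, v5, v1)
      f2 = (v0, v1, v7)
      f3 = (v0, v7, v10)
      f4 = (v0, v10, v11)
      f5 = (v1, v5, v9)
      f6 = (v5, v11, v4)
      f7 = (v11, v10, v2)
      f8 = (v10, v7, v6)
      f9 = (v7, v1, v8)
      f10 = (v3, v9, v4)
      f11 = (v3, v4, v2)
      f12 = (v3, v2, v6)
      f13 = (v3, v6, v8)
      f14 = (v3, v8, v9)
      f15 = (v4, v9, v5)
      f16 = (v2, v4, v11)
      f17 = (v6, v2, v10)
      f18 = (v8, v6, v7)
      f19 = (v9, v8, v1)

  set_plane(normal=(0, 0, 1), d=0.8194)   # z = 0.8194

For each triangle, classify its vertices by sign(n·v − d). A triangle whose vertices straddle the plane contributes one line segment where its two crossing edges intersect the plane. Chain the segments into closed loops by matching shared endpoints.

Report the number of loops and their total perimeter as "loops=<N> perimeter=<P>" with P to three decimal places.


loops=1 perimeter=5.495

Straddling triangles (8 of 20):
  (v0,v11,v5) [--+] → (-0.928072, 0.151928, 0.8194)–(-0.21909, 0.86091, 0.8194)  len=1.0027
  (v0,v5,v1) [-+-] → (-0.21909, 0.86091, 0.8194)–(0.21909, 0.86091, 0.8194)  len=0.4382
  (v1,v5,v9) [-+-] → (0.21909, 0.86091, 0.8194)–(0.928072, 0.151928, 0.8194)  len=1.0027
  (v5,v11,v4) [+-+] → (-0.928072, 0.151928, 0.8194)–(-0.928072, -0.151928, 0.8194)  len=0.3039
  (v3,v9,v4) [--+] → (0.928072, -0.151928, 0.8194)–(0.21909, -0.86091, 0.8194)  len=1.0027
  (v3,v4,v2) [-+-] → (0.21909, -0.86091, 0.8194)–(-0.21909, -0.86091, 0.8194)  len=0.4382
  (v4,v9,v5) [+-+] → (0.928072, -0.151928, 0.8194)–(0.928072, 0.151928, 0.8194)  len=0.3039
  (v2,v4,v11) [-+-] → (-0.21909, -0.86091, 0.8194)–(-0.928072, -0.151928, 0.8194)  len=1.0027

Chained into 1 loop(s):
  loop 1: 8 segments, perimeter = 5.4947
Total perimeter = 5.495
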